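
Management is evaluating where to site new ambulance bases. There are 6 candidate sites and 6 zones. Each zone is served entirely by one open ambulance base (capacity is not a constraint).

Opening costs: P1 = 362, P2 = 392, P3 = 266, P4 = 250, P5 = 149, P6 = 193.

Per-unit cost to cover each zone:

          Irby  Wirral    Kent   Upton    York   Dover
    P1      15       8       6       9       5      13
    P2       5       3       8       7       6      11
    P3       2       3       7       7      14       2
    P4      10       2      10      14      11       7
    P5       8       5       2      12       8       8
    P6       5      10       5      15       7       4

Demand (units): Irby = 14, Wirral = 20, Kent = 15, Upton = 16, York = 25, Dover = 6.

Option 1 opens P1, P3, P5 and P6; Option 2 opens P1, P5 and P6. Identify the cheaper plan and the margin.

Option 1: {P1, P3, P5, P6}: Irby→P3 2·14=28, Wirral→P3 3·20=60, Kent→P5 2·15=30, Upton→P3 7·16=112, York→P1 5·25=125, Dover→P3 2·6=12. Service 367; fixed 970; total 1337.
Option 2: {P1, P5, P6}: Irby→P6 5·14=70, Wirral→P5 5·20=100, Kent→P5 2·15=30, Upton→P1 9·16=144, York→P1 5·25=125, Dover→P6 4·6=24. Service 493; fixed 704; total 1197.
Difference: |1337 − 1197| = 140.

Option 2 is cheaper by 140.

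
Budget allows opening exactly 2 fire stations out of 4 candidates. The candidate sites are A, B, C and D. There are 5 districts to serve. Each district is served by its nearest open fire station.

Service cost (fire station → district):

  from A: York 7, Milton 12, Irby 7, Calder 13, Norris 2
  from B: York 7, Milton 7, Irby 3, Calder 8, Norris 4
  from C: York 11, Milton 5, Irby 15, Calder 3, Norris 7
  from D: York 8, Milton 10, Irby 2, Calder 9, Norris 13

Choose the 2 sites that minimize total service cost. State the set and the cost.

With exactly 2 open, each district uses its cheapest among the chosen.
{B, C}: York→B 7, Milton→C 5, Irby→B 3, Calder→C 3, Norris→B 4. Service cost 22.
{A, C}: service cost 24
{C, D}: service cost 25
Among all 6 size-2 choices, {B, C} is lowest.

Choose B and C; total service cost 22.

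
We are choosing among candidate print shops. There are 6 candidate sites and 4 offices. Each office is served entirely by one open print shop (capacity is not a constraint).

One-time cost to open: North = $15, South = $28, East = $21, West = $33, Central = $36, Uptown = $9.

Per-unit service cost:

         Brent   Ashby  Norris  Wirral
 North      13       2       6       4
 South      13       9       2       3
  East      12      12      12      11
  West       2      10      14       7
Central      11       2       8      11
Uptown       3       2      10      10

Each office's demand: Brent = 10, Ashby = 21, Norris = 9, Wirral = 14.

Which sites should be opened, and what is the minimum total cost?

For any fixed open set, each office goes to its cheapest open site; total = fixed + service.
{South, Uptown}: Brent→Uptown 3·10=30, Ashby→Uptown 2·21=42, Norris→South 2·9=18, Wirral→South 3·14=42. Service 132; fixed 37; total 169.
{North, South, Uptown}: service 132 + fixed 52 = 184
{South, East, Uptown}: Brent→Uptown 3·10=30, Ashby→Uptown 2·21=42, Norris→South 2·9=18, Wirral→South 3·14=42. Service 132; fixed 58; total 190.
{North, South, East, West, Central, Uptown}: Brent→West 2·10=20, Ashby→North 2·21=42, Norris→South 2·9=18, Wirral→South 3·14=42. Service 122; fixed 142; total 264.
No other subset beats 169.

Open South and Uptown; minimum total cost 169.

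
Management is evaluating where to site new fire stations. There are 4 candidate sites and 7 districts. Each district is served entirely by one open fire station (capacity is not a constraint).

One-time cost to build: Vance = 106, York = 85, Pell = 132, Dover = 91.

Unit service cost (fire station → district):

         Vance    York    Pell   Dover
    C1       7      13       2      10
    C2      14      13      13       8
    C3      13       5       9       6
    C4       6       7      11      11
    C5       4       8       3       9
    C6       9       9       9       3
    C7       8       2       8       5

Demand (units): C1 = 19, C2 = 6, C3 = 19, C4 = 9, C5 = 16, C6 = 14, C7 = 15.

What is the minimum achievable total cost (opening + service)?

For any fixed open set, each district goes to its cheapest open site; total = fixed + service.
{York, Pell, Dover}: C1→Pell 2·19=38, C2→Dover 8·6=48, C3→York 5·19=95, C4→York 7·9=63, C5→Pell 3·16=48, C6→Dover 3·14=42, C7→York 2·15=30. Service 364; fixed 308; total 672.
{Pell, Dover}: C1→Pell 2·19=38, C2→Dover 8·6=48, C3→Dover 6·19=114, C4→Pell 11·9=99, C5→Pell 3·16=48, C6→Dover 3·14=42, C7→Dover 5·15=75. Service 464; fixed 223; total 687.
{York, Pell}: service 478 + fixed 217 = 695
{Vance, York, Pell, Dover}: service 355 + fixed 414 = 769
No other subset beats 672.

Minimum total cost: 672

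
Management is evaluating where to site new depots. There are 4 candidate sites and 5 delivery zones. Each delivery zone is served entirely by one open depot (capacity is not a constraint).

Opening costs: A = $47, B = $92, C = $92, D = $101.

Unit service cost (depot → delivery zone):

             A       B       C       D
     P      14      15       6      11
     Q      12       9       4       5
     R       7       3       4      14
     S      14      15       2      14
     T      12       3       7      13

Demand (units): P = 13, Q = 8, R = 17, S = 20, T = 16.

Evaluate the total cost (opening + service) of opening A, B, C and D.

Each delivery zone is assigned to its cheapest site among the open ones.
{A, B, C, D}: P→C 6·13=78, Q→C 4·8=32, R→B 3·17=51, S→C 2·20=40, T→B 3·16=48. Service 249; fixed 332; total 581.

Total cost: 581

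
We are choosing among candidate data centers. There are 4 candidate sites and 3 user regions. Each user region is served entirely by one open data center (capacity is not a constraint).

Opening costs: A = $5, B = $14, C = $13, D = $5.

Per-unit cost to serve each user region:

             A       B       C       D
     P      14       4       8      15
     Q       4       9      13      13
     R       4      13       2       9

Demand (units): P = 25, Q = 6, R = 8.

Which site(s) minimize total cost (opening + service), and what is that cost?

For any fixed open set, each user region goes to its cheapest open site; total = fixed + service.
{A, B, C}: P→B 4·25=100, Q→A 4·6=24, R→C 2·8=16. Service 140; fixed 32; total 172.
{A, B}: P→B 4·25=100, Q→A 4·6=24, R→A 4·8=32. Service 156; fixed 19; total 175.
{A, B, C, D}: service 140 + fixed 37 = 177
{A}: service 406 + fixed 5 = 411
(All 15 nonempty subsets were checked; A, B and C is lowest.)

Open A, B and C; minimum total cost 172.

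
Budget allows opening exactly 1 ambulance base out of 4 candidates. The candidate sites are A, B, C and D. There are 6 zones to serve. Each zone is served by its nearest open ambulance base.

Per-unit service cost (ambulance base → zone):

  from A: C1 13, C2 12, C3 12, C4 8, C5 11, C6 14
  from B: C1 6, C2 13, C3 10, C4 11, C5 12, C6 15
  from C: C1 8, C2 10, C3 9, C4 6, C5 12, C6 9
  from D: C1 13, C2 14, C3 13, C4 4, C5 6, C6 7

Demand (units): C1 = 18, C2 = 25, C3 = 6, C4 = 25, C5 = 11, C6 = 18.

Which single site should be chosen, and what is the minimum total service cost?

Choose C only; total service cost 892.

With exactly 1 open, each zone uses its cheapest among the chosen.
{C}: C1→C 8·18=144, C2→C 10·25=250, C3→C 9·6=54, C4→C 6·25=150, C5→C 12·11=132, C6→C 9·18=162. Service cost 892.
{D}: service cost 954
{B}: service cost 1170
Among all 4 size-1 choices, {C} is lowest.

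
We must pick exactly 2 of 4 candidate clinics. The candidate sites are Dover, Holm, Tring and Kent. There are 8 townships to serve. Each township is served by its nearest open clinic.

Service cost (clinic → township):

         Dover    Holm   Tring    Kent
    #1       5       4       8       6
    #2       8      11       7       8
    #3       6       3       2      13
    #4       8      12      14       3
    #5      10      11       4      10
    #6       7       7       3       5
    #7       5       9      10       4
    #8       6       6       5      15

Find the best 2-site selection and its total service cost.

With exactly 2 open, each township uses its cheapest among the chosen.
{Tring, Kent}: #1→Kent 6, #2→Tring 7, #3→Tring 2, #4→Kent 3, #5→Tring 4, #6→Tring 3, #7→Kent 4, #8→Tring 5. Service cost 34.
{Dover, Tring}: service cost 39
{Holm, Kent}: service cost 43
Among all 6 size-2 choices, {Tring, Kent} is lowest.

Choose Tring and Kent; total service cost 34.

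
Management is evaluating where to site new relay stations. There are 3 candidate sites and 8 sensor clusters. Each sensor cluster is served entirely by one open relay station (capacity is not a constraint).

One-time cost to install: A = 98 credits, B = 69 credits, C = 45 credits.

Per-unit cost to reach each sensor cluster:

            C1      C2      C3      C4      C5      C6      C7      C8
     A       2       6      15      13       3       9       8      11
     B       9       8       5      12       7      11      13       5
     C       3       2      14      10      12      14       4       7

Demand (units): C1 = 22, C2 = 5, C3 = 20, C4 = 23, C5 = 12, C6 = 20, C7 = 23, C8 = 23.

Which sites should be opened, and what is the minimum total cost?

For any fixed open set, each sensor cluster goes to its cheapest open site; total = fixed + service.
{A, B, C}: C1→A 2·22=44, C2→C 2·5=10, C3→B 5·20=100, C4→C 10·23=230, C5→A 3·12=36, C6→A 9·20=180, C7→C 4·23=92, C8→B 5·23=115. Service 807; fixed 212; total 1019.
{B, C}: C1→C 3·22=66, C2→C 2·5=10, C3→B 5·20=100, C4→C 10·23=230, C5→B 7·12=84, C6→B 11·20=220, C7→C 4·23=92, C8→B 5·23=115. Service 917; fixed 114; total 1031.
{A, B}: service 965 + fixed 167 = 1132
{C}: C1→C 3·22=66, C2→C 2·5=10, C3→C 14·20=280, C4→C 10·23=230, C5→C 12·12=144, C6→C 14·20=280, C7→C 4·23=92, C8→C 7·23=161. Service 1263; fixed 45; total 1308.
No other subset beats 1019.

Open A, B and C; minimum total cost 1019.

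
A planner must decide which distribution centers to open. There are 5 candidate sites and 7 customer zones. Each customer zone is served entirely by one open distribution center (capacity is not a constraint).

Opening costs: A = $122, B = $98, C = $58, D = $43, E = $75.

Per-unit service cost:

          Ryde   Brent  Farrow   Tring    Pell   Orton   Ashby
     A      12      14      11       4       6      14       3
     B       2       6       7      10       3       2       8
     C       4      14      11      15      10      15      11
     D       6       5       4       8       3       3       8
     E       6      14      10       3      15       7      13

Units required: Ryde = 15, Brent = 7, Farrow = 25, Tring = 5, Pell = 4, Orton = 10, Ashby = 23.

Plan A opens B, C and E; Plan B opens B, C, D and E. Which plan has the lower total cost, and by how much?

Plan B is cheaper by 39.

Plan A: {B, C, E}: Ryde→B 2·15=30, Brent→B 6·7=42, Farrow→B 7·25=175, Tring→E 3·5=15, Pell→B 3·4=12, Orton→B 2·10=20, Ashby→B 8·23=184. Service 478; fixed 231; total 709.
Plan B: {B, C, D, E}: Ryde→B 2·15=30, Brent→D 5·7=35, Farrow→D 4·25=100, Tring→E 3·5=15, Pell→B 3·4=12, Orton→B 2·10=20, Ashby→B 8·23=184. Service 396; fixed 274; total 670.
Difference: |709 − 670| = 39.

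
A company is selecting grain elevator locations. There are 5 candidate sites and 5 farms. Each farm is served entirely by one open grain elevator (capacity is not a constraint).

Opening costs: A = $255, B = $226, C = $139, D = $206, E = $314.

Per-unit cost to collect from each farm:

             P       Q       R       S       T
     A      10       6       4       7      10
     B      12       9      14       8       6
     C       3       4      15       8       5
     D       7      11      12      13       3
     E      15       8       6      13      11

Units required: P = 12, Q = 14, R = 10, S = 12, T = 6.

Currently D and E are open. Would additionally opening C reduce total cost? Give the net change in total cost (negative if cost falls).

Yes — net change −25 (cost falls by 25).

Current service cost with {D, E}: 430.
Adding C: each farm re-picks its cheapest; new service cost 266, saving 164.
Extra fixed cost: 139. Net change = 139 − 164 = -25.
(Totals: 950 → 925.)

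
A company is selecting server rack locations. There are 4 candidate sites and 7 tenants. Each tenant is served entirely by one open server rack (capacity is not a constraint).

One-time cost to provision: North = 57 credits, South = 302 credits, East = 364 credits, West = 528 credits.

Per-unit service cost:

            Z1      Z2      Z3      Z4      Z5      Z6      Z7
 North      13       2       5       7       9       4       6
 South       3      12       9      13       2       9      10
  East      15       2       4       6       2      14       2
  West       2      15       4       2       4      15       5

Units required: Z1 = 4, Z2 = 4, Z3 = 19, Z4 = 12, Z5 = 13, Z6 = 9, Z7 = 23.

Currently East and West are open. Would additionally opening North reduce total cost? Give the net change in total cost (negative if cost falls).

Yes — net change −33 (cost falls by 33).

Current service cost with {East, West}: 314.
Adding North: each tenant re-picks its cheapest; new service cost 224, saving 90.
Extra fixed cost: 57. Net change = 57 − 90 = -33.
(Totals: 1206 → 1173.)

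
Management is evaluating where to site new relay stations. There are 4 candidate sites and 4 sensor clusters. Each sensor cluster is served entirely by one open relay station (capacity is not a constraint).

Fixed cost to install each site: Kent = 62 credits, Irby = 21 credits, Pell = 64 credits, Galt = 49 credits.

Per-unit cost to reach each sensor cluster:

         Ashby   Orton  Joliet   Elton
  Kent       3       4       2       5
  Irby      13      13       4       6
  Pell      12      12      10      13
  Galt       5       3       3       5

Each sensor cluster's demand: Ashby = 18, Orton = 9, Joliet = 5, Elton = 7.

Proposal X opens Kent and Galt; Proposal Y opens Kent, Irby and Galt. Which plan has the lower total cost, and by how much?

Proposal X: {Kent, Galt}: Ashby→Kent 3·18=54, Orton→Galt 3·9=27, Joliet→Kent 2·5=10, Elton→Kent 5·7=35. Service 126; fixed 111; total 237.
Proposal Y: {Kent, Irby, Galt}: Ashby→Kent 3·18=54, Orton→Galt 3·9=27, Joliet→Kent 2·5=10, Elton→Kent 5·7=35. Service 126; fixed 132; total 258.
Difference: |237 − 258| = 21.

Proposal X is cheaper by 21.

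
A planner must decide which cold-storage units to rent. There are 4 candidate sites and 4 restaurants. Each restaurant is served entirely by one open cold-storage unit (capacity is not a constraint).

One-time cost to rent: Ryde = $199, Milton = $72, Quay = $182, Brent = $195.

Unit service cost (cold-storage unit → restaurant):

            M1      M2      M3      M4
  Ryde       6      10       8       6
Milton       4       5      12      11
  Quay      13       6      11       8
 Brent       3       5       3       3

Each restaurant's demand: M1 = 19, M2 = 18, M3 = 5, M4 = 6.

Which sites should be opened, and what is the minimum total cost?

For any fixed open set, each restaurant goes to its cheapest open site; total = fixed + service.
{Milton}: M1→Milton 4·19=76, M2→Milton 5·18=90, M3→Milton 12·5=60, M4→Milton 11·6=66. Service 292; fixed 72; total 364.
{Brent}: service 180 + fixed 195 = 375
{Milton, Brent}: service 180 + fixed 267 = 447
{Ryde, Milton, Quay, Brent}: service 180 + fixed 648 = 828
(All 15 nonempty subsets were checked; Milton only is lowest.)

Open Milton only; minimum total cost 364.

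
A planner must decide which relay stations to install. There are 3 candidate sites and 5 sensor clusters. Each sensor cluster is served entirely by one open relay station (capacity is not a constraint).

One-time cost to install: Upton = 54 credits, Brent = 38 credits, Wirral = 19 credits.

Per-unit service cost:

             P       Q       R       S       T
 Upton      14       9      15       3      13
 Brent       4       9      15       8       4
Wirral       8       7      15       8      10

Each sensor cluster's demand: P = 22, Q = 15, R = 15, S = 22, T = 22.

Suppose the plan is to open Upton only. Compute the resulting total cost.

Total cost: 1074

Each sensor cluster is assigned to its cheapest site among the open ones.
{Upton}: P→Upton 14·22=308, Q→Upton 9·15=135, R→Upton 15·15=225, S→Upton 3·22=66, T→Upton 13·22=286. Service 1020; fixed 54; total 1074.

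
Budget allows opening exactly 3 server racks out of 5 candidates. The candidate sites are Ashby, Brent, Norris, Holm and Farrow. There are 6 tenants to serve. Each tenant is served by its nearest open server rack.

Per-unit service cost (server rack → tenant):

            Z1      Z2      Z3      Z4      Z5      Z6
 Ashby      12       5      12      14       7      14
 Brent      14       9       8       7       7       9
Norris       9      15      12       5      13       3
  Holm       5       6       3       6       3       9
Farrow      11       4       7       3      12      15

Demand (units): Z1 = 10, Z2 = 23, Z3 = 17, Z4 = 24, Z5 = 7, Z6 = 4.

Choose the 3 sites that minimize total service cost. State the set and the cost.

With exactly 3 open, each tenant uses its cheapest among the chosen.
{Norris, Holm, Farrow}: Z1→Holm 5·10=50, Z2→Farrow 4·23=92, Z3→Holm 3·17=51, Z4→Farrow 3·24=72, Z5→Holm 3·7=21, Z6→Norris 3·4=12. Service cost 298.
{Ashby, Holm, Farrow}: service cost 322
{Brent, Holm, Farrow}: service cost 322
Among all 10 size-3 choices, {Norris, Holm, Farrow} is lowest.

Choose Norris, Holm and Farrow; total service cost 298.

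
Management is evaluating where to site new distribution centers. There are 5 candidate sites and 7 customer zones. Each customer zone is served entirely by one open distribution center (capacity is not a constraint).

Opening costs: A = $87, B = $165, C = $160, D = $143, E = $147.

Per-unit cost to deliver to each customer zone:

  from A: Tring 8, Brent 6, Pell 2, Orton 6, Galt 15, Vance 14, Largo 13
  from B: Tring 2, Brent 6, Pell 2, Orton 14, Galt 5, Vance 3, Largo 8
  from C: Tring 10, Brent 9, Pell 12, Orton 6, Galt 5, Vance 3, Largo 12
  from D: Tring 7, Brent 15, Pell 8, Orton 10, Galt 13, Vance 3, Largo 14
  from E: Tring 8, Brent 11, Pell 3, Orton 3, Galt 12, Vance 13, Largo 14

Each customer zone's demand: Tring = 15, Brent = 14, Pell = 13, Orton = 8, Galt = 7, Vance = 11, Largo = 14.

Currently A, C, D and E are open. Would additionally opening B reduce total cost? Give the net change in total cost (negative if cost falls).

No — net change +34 (cost rises by 34).

Current service cost with {A, C, D, E}: 475.
Adding B: each customer zone re-picks its cheapest; new service cost 344, saving 131.
Extra fixed cost: 165. Net change = 165 − 131 = 34.
(Totals: 1012 → 1046.)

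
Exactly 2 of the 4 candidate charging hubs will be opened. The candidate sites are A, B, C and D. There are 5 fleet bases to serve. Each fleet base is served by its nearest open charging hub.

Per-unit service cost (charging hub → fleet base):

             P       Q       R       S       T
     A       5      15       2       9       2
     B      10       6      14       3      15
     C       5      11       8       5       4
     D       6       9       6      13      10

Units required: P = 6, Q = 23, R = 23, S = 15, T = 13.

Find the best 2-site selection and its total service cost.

Choose A and B; total service cost 285.

With exactly 2 open, each fleet base uses its cheapest among the chosen.
{A, B}: P→A 5·6=30, Q→B 6·23=138, R→A 2·23=46, S→B 3·15=45, T→A 2·13=26. Service cost 285.
{A, C}: service cost 430
{A, D}: service cost 444
Among all 6 size-2 choices, {A, B} is lowest.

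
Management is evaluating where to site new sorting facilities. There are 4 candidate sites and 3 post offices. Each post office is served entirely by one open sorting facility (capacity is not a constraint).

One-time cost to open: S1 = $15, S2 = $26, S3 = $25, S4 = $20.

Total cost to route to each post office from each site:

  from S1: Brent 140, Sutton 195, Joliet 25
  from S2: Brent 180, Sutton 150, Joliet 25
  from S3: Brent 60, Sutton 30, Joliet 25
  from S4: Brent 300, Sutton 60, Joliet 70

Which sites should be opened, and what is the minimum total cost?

Open S3 only; minimum total cost 140.

For any fixed open set, each post office goes to its cheapest open site; total = fixed + service.
{S3}: Brent→S3 60, Sutton→S3 30, Joliet→S3 25. Service 115; fixed 25; total 140.
{S1, S3}: service 115 + fixed 40 = 155
{S3, S4}: Brent→S3 60, Sutton→S3 30, Joliet→S3 25. Service 115; fixed 45; total 160.
{S1, S2, S3, S4}: Brent→S3 60, Sutton→S3 30, Joliet→S1 25. Service 115; fixed 86; total 201.
(All 15 nonempty subsets were checked; S3 only is lowest.)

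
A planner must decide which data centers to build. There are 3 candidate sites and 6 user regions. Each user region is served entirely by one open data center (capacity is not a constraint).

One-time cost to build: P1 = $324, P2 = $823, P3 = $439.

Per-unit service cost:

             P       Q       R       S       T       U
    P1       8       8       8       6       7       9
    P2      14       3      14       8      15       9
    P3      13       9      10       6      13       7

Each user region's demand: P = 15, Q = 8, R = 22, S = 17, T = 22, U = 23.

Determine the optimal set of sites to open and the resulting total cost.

Open P1 only; minimum total cost 1147.

For any fixed open set, each user region goes to its cheapest open site; total = fixed + service.
{P1}: P→P1 8·15=120, Q→P1 8·8=64, R→P1 8·22=176, S→P1 6·17=102, T→P1 7·22=154, U→P1 9·23=207. Service 823; fixed 324; total 1147.
{P3}: P→P3 13·15=195, Q→P3 9·8=72, R→P3 10·22=220, S→P3 6·17=102, T→P3 13·22=286, U→P3 7·23=161. Service 1036; fixed 439; total 1475.
{P1, P3}: service 777 + fixed 763 = 1540
{P1, P2, P3}: P→P1 8·15=120, Q→P2 3·8=24, R→P1 8·22=176, S→P1 6·17=102, T→P1 7·22=154, U→P3 7·23=161. Service 737; fixed 1586; total 2323.
(All 7 nonempty subsets were checked; P1 only is lowest.)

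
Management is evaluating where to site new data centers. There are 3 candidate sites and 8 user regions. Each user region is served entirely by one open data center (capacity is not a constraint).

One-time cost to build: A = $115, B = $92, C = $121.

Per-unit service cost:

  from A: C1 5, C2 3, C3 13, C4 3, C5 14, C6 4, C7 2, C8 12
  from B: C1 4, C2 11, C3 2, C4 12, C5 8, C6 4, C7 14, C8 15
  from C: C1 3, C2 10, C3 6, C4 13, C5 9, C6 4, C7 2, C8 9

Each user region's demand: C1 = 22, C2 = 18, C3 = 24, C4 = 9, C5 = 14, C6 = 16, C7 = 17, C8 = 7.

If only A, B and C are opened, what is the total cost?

Each user region is assigned to its cheapest site among the open ones.
{A, B, C}: C1→C 3·22=66, C2→A 3·18=54, C3→B 2·24=48, C4→A 3·9=27, C5→B 8·14=112, C6→A 4·16=64, C7→A 2·17=34, C8→C 9·7=63. Service 468; fixed 328; total 796.

Total cost: 796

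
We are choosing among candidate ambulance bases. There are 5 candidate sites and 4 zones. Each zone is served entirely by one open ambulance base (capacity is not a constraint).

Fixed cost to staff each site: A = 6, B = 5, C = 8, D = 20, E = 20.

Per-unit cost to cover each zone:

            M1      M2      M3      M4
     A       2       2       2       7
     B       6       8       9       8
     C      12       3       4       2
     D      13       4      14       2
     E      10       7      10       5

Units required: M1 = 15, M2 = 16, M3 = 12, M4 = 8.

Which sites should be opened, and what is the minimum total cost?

For any fixed open set, each zone goes to its cheapest open site; total = fixed + service.
{A, C}: M1→A 2·15=30, M2→A 2·16=32, M3→A 2·12=24, M4→C 2·8=16. Service 102; fixed 14; total 116.
{A, B, C}: service 102 + fixed 19 = 121
{A, D}: M1→A 2·15=30, M2→A 2·16=32, M3→A 2·12=24, M4→D 2·8=16. Service 102; fixed 26; total 128.
{A, B, C, D, E}: service 102 + fixed 59 = 161
No other subset beats 116.

Open A and C; minimum total cost 116.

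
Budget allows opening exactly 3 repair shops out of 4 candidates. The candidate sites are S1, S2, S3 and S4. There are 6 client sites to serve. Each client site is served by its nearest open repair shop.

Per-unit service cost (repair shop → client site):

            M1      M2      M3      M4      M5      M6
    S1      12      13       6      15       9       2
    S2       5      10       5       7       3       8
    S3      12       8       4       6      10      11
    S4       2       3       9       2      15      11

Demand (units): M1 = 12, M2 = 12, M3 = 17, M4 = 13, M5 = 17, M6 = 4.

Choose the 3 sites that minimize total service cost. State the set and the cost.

Choose S1, S2 and S4; total service cost 230.

With exactly 3 open, each client site uses its cheapest among the chosen.
{S1, S2, S4}: M1→S4 2·12=24, M2→S4 3·12=36, M3→S2 5·17=85, M4→S4 2·13=26, M5→S2 3·17=51, M6→S1 2·4=8. Service cost 230.
{S2, S3, S4}: service cost 237
{S1, S3, S4}: service cost 315
Among all 4 size-3 choices, {S1, S2, S4} is lowest.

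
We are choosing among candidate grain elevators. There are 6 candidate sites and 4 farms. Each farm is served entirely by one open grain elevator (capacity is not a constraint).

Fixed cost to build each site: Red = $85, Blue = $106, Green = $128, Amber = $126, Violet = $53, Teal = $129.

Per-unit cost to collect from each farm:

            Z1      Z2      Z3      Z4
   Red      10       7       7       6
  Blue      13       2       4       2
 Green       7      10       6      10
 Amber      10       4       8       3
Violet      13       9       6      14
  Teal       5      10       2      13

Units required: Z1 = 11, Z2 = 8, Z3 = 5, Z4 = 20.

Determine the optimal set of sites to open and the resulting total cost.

Open Blue only; minimum total cost 325.

For any fixed open set, each farm goes to its cheapest open site; total = fixed + service.
{Blue}: Z1→Blue 13·11=143, Z2→Blue 2·8=16, Z3→Blue 4·5=20, Z4→Blue 2·20=40. Service 219; fixed 106; total 325.
{Blue, Teal}: Z1→Teal 5·11=55, Z2→Blue 2·8=16, Z3→Teal 2·5=10, Z4→Blue 2·20=40. Service 121; fixed 235; total 356.
{Amber}: Z1→Amber 10·11=110, Z2→Amber 4·8=32, Z3→Amber 8·5=40, Z4→Amber 3·20=60. Service 242; fixed 126; total 368.
{Red, Blue, Green, Amber, Violet, Teal}: Z1→Teal 5·11=55, Z2→Blue 2·8=16, Z3→Teal 2·5=10, Z4→Blue 2·20=40. Service 121; fixed 627; total 748.
No other subset beats 325.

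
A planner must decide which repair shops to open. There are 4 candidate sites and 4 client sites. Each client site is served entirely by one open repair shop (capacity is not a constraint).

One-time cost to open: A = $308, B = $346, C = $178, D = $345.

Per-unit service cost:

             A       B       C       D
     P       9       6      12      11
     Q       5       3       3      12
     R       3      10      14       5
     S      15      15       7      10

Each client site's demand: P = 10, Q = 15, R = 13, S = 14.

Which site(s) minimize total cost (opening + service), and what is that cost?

For any fixed open set, each client site goes to its cheapest open site; total = fixed + service.
{C}: P→C 12·10=120, Q→C 3·15=45, R→C 14·13=182, S→C 7·14=98. Service 445; fixed 178; total 623.
{A}: service 414 + fixed 308 = 722
{A, C}: P→A 9·10=90, Q→C 3·15=45, R→A 3·13=39, S→C 7·14=98. Service 272; fixed 486; total 758.
{A, B, C, D}: P→B 6·10=60, Q→B 3·15=45, R→A 3·13=39, S→C 7·14=98. Service 242; fixed 1177; total 1419.
No other subset beats 623.

Open C only; minimum total cost 623.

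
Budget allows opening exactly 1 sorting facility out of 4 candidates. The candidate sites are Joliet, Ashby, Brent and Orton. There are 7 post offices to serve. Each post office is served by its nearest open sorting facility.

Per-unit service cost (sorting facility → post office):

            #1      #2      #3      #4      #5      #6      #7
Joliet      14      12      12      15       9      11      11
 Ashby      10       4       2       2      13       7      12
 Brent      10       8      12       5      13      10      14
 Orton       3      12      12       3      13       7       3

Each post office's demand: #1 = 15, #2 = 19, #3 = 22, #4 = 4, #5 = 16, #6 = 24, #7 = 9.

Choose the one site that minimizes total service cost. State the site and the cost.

Choose Ashby only; total service cost 762.

With exactly 1 open, each post office uses its cheapest among the chosen.
{Ashby}: #1→Ashby 10·15=150, #2→Ashby 4·19=76, #3→Ashby 2·22=44, #4→Ashby 2·4=8, #5→Ashby 13·16=208, #6→Ashby 7·24=168, #7→Ashby 12·9=108. Service cost 762.
{Orton}: service cost 952
{Brent}: service cost 1160
Among all 4 size-1 choices, {Ashby} is lowest.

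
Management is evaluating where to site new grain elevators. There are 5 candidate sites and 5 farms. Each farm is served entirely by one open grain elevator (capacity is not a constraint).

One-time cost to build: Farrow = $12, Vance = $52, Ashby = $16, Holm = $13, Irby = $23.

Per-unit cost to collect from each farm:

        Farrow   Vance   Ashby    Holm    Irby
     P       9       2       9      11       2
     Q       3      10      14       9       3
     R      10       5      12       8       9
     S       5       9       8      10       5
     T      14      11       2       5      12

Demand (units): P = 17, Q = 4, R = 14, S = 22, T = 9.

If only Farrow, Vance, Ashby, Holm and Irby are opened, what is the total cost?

Total cost: 360

Each farm is assigned to its cheapest site among the open ones.
{Farrow, Vance, Ashby, Holm, Irby}: P→Vance 2·17=34, Q→Farrow 3·4=12, R→Vance 5·14=70, S→Farrow 5·22=110, T→Ashby 2·9=18. Service 244; fixed 116; total 360.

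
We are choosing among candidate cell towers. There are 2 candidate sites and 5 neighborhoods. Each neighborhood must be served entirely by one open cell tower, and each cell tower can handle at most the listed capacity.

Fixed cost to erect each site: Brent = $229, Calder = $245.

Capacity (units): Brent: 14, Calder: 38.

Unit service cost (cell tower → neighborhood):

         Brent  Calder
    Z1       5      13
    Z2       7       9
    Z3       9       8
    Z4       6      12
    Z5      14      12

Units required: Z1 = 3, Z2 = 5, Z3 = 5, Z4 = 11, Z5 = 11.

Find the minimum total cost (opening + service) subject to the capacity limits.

Minimum total cost: 633

Open {Calder}: Z1→Calder 13·3=39, Z2→Calder 9·5=45, Z3→Calder 8·5=40, Z4→Calder 12·11=132, Z5→Calder 12·11=132.
Loads: Calder carries 35/38. Service 388; fixed 245; total 633.
Next best feasible plan costs 772.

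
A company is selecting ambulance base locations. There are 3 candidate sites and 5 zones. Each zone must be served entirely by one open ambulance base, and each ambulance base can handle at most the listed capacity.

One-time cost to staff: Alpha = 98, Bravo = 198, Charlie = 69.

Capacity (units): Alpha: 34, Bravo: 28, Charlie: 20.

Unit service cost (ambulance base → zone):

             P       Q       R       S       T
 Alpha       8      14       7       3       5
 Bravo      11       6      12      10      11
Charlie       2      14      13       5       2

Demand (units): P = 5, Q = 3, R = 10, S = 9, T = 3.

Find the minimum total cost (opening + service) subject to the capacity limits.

Open {Alpha}: P→Alpha 8·5=40, Q→Alpha 14·3=42, R→Alpha 7·10=70, S→Alpha 3·9=27, T→Alpha 5·3=15.
Loads: Alpha carries 30/34. Service 194; fixed 98; total 292.
Next best feasible plan costs 322.

Minimum total cost: 292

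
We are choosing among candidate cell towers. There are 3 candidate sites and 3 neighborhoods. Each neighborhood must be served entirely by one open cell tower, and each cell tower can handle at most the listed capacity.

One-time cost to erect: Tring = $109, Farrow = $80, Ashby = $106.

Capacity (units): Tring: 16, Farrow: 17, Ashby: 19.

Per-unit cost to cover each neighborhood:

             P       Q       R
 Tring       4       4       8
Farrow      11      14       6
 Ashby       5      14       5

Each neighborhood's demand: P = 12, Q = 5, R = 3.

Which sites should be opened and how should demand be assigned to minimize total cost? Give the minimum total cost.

Open {Tring, Ashby}: P→Ashby 5·12=60, Q→Tring 4·5=20, R→Ashby 5·3=15.
Loads: Tring carries 5/16, Ashby carries 15/19. Service 95; fixed 215; total 310.
Next best feasible plan costs 319.

Minimum total cost: 310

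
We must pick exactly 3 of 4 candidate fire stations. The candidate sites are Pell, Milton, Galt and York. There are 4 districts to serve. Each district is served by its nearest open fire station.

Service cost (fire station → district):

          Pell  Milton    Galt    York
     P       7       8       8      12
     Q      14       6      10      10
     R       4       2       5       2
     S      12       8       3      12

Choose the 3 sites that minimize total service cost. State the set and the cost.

With exactly 3 open, each district uses its cheapest among the chosen.
{Pell, Milton, Galt}: P→Pell 7, Q→Milton 6, R→Milton 2, S→Galt 3. Service cost 18.
{Milton, Galt, York}: service cost 19
{Pell, Galt, York}: service cost 22
Among all 4 size-3 choices, {Pell, Milton, Galt} is lowest.

Choose Pell, Milton and Galt; total service cost 18.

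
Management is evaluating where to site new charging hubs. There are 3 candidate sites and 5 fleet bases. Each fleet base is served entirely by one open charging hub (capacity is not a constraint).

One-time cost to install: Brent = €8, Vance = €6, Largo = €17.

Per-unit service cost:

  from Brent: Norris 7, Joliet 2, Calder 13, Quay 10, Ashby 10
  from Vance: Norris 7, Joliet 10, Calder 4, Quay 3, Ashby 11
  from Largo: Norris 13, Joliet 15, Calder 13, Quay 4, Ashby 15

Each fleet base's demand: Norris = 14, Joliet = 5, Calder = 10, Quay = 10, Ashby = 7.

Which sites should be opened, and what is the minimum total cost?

Open Brent and Vance; minimum total cost 262.

For any fixed open set, each fleet base goes to its cheapest open site; total = fixed + service.
{Brent, Vance}: Norris→Brent 7·14=98, Joliet→Brent 2·5=10, Calder→Vance 4·10=40, Quay→Vance 3·10=30, Ashby→Brent 10·7=70. Service 248; fixed 14; total 262.
{Brent, Vance, Largo}: service 248 + fixed 31 = 279
{Vance}: Norris→Vance 7·14=98, Joliet→Vance 10·5=50, Calder→Vance 4·10=40, Quay→Vance 3·10=30, Ashby→Vance 11·7=77. Service 295; fixed 6; total 301.
(All 7 nonempty subsets were checked; Brent and Vance is lowest.)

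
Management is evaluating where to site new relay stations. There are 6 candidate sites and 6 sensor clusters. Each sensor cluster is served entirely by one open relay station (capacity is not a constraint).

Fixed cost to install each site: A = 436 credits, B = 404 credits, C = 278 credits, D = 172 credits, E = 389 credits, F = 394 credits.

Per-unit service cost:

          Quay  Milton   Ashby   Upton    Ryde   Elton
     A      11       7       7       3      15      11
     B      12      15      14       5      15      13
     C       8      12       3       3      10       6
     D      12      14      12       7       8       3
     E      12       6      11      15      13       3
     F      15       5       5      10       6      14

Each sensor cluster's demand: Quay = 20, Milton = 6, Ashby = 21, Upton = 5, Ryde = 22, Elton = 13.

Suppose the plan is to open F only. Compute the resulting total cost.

Each sensor cluster is assigned to its cheapest site among the open ones.
{F}: Quay→F 15·20=300, Milton→F 5·6=30, Ashby→F 5·21=105, Upton→F 10·5=50, Ryde→F 6·22=132, Elton→F 14·13=182. Service 799; fixed 394; total 1193.

Total cost: 1193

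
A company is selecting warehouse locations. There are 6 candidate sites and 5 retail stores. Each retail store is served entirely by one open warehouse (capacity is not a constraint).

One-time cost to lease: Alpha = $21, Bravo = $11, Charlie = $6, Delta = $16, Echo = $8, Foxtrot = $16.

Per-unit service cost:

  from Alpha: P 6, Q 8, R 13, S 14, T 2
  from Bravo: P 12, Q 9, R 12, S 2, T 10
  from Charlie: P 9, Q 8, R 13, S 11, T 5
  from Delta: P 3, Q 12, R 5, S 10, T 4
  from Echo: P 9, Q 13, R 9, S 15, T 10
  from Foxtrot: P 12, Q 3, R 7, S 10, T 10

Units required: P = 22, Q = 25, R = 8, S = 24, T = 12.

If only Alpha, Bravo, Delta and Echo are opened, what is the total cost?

Each retail store is assigned to its cheapest site among the open ones.
{Alpha, Bravo, Delta, Echo}: P→Delta 3·22=66, Q→Alpha 8·25=200, R→Delta 5·8=40, S→Bravo 2·24=48, T→Alpha 2·12=24. Service 378; fixed 56; total 434.

Total cost: 434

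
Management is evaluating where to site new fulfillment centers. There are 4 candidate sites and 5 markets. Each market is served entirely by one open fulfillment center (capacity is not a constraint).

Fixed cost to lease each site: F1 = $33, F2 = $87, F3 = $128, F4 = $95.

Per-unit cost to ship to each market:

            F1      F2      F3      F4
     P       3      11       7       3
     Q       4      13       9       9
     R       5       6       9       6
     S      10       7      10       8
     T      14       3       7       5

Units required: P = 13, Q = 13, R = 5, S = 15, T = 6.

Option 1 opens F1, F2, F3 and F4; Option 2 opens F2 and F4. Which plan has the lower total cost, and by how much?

Option 2 is cheaper by 91.

Option 1: {F1, F2, F3, F4}: P→F1 3·13=39, Q→F1 4·13=52, R→F1 5·5=25, S→F2 7·15=105, T→F2 3·6=18. Service 239; fixed 343; total 582.
Option 2: {F2, F4}: P→F4 3·13=39, Q→F4 9·13=117, R→F2 6·5=30, S→F2 7·15=105, T→F2 3·6=18. Service 309; fixed 182; total 491.
Difference: |582 − 491| = 91.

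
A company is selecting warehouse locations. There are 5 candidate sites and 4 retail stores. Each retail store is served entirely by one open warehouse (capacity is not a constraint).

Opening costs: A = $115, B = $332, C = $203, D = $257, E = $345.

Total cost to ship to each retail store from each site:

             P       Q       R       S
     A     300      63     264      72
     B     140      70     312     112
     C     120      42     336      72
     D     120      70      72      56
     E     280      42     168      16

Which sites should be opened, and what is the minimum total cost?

For any fixed open set, each retail store goes to its cheapest open site; total = fixed + service.
{D}: P→D 120, Q→D 70, R→D 72, S→D 56. Service 318; fixed 257; total 575.
{A, D}: service 311 + fixed 372 = 683
{C, D}: P→C 120, Q→C 42, R→D 72, S→D 56. Service 290; fixed 460; total 750.
{A, B, C, D, E}: service 250 + fixed 1252 = 1502
No other subset beats 575.

Open D only; minimum total cost 575.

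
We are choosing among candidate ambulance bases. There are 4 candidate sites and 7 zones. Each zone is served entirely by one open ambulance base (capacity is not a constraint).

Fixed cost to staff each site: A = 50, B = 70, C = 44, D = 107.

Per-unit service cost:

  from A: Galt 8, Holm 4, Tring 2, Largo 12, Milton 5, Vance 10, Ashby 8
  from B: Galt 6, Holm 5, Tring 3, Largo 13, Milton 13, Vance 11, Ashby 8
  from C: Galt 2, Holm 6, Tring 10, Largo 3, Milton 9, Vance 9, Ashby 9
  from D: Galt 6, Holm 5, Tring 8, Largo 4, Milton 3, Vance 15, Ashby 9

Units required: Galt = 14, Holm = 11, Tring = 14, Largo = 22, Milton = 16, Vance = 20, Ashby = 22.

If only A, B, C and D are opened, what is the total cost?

Total cost: 841

Each zone is assigned to its cheapest site among the open ones.
{A, B, C, D}: Galt→C 2·14=28, Holm→A 4·11=44, Tring→A 2·14=28, Largo→C 3·22=66, Milton→D 3·16=48, Vance→C 9·20=180, Ashby→A 8·22=176. Service 570; fixed 271; total 841.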